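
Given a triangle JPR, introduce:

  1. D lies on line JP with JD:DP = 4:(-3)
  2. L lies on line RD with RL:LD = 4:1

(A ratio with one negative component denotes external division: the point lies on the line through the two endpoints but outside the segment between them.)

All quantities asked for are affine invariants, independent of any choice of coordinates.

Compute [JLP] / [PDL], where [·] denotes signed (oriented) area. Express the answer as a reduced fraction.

Choose coordinates J = (0, 0), P = (1, 0), R = (0, 1).
1. D lies on line JP with JD:DP = 4:(-3) ⇒ D = (4, 0)
2. L lies on line RD with RL:LD = 4:1 ⇒ L = (16/5, 1/5)
2·[JLP] = -1/5, 2·[PDL] = 3/5
[JLP]:[PDL] = -1/5:3/5 = -1/3

[JLP]:[PDL] = -1/3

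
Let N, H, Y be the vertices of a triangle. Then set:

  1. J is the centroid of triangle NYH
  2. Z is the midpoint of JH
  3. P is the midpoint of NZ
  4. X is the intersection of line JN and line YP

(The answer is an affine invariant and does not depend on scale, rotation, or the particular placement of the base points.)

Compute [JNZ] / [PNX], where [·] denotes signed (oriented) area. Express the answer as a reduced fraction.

[JNZ]:[PNX] = -5/2

Set N = (0, 0), H = (1, 0), Y = (0, 1); any affine frame gives the same invariant.
1. J is the centroid of triangle NYH ⇒ J = (1/3, 1/3)
2. Z is the midpoint of JH ⇒ Z = (2/3, 1/6)
3. P is the midpoint of NZ ⇒ P = (1/3, 1/12)
4. X is the intersection of line JN and line YP ⇒ X = (4/15, 4/15)
2·[JNZ] = 1/6, 2·[PNX] = -1/15
[JNZ]:[PNX] = 1/6:-1/15 = -5/2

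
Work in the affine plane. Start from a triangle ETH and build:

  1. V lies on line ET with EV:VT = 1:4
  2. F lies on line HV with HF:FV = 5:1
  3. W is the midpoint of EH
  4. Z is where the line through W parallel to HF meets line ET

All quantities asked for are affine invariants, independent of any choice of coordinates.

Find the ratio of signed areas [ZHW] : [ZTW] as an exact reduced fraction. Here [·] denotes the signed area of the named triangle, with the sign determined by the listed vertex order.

[ZHW]:[ZTW] = 1/9

Choose coordinates E = (0, 0), T = (1, 0), H = (0, 1).
1. V lies on line ET with EV:VT = 1:4 ⇒ V = (1/5, 0)
2. F lies on line HV with HF:FV = 5:1 ⇒ F = (1/6, 1/6)
3. W is the midpoint of EH ⇒ W = (0, 1/2)
4. Z is where the line through W parallel to HF meets line ET ⇒ Z = (1/10, 0)
2·[ZHW] = 1/20, 2·[ZTW] = 9/20
[ZHW]:[ZTW] = 1/20:9/20 = 1/9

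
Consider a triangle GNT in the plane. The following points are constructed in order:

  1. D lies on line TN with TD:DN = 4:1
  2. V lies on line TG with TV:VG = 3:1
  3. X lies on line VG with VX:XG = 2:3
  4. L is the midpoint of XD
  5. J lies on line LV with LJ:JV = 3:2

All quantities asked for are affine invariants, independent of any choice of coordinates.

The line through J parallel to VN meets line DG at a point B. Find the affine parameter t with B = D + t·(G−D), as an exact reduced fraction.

Set G = (0, 0), N = (1, 0), T = (0, 1); any affine frame gives the same invariant.
1. D lies on line TN with TD:DN = 4:1 ⇒ D = (4/5, 1/5)
2. V lies on line TG with TV:VG = 3:1 ⇒ V = (0, 1/4)
3. X lies on line VG with VX:XG = 2:3 ⇒ X = (0, 3/20)
4. L is the midpoint of XD ⇒ L = (2/5, 7/40)
5. J lies on line LV with LJ:JV = 3:2 ⇒ J = (4/25, 11/50)
through J parallel to VN: direction (1, -1/4); meets DG at B = (13/25, 13/100)
B = D + t·(G−D) with t = 7/20

t = 7/20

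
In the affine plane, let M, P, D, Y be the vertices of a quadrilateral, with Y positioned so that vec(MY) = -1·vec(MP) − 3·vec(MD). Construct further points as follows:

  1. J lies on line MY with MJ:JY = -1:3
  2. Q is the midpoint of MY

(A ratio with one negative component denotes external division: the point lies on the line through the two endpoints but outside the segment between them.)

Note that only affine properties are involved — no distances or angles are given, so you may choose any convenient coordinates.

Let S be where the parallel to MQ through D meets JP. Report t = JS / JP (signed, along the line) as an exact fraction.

Set M = (0, 0), P = (1, 0), D = (0, 1), Y = (-1, -3); any affine frame gives the same invariant.
1. J lies on line MY with MJ:JY = -1:3 ⇒ J = (1/2, 3/2)
2. Q is the midpoint of MY ⇒ Q = (-1/2, -3/2)
through D parallel to MQ: direction (-1/2, -3/2); meets JP at S = (1/3, 2)
S = J + t·(P−J) with t = -1/3

t = -1/3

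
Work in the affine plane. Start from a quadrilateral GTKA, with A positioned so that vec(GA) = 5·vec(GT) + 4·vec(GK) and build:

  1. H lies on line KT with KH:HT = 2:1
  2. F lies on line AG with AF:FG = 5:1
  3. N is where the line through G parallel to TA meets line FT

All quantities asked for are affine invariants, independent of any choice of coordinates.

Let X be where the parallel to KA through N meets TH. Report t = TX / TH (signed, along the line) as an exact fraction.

Assign G = (0, 0), T = (1, 0), K = (0, 1), A = (5, 4) — the answer is frame-independent, so this choice is without loss of generality.
1. H lies on line KT with KH:HT = 2:1 ⇒ H = (2/3, 1/3)
2. F lies on line AG with AF:FG = 5:1 ⇒ F = (5/6, 2/3)
3. N is where the line through G parallel to TA meets line FT ⇒ N = (4/5, 4/5)
through N parallel to KA: direction (5, 3); meets TH at X = (17/40, 23/40)
X = T + t·(H−T) with t = 69/40

t = 69/40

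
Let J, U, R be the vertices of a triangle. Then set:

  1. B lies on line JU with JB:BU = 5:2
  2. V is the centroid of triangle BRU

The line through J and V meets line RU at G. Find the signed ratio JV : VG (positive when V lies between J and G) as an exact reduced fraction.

JV:VG = 19/2

Work in coordinates with J = (0, 0), U = (1, 0), R = (0, 1).
1. B lies on line JU with JB:BU = 5:2 ⇒ B = (5/7, 0)
2. V is the centroid of triangle BRU ⇒ V = (4/7, 1/3)
line JV meets RU at G = (12/19, 7/19)
V = J + t·(G−J) with t = 19/21, so JV:VG = 19/21:2/21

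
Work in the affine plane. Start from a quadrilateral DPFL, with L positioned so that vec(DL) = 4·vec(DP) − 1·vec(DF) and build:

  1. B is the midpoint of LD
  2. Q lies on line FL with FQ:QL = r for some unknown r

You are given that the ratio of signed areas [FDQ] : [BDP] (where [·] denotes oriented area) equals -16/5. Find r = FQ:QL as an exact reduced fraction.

Choose coordinates D = (0, 0), P = (1, 0), F = (0, 1), L = (4, -1).
1. B is the midpoint of LD ⇒ B = (2, -1/2)
2. With FQ:QL = r, write λ = r/(r+1) so Q = F + λ·(L−F); Q is affine-linear in λ
Every point depending on Q is an affine combination of Q and λ-independent points, so each such coordinate is linear in λ; the λ² term in each signed area is a multiple of (L−F)×(L−F) = 0, so 2·[FDQ] and 2·[BDP] are each linear in λ. Evaluating at λ=0 and λ=1:
  2·[FDQ] = 4·λ,   2·[BDP] = -1/2
So [FDQ]:[BDP] = (4·λ) / (-1/2). Setting this equal to -16/5:
  4·λ = -16/5·(-1/2)  ⇒  λ = 2/5
Then r = λ/(1−λ) = (2/5)/(3/5) = 2/3. Check: with r = 2/3, Q = (8/5, 1/5) and [FDQ]:[BDP] = -16/5 as required.

r = 2/3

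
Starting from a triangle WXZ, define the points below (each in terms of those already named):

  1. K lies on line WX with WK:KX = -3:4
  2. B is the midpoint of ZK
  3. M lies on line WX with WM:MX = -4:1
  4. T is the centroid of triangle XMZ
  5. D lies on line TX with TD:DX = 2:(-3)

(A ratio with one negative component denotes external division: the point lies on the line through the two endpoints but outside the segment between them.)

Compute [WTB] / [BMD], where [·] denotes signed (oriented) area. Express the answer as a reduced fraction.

Choose coordinates W = (0, 0), X = (1, 0), Z = (0, 1).
1. K lies on line WX with WK:KX = -3:4 ⇒ K = (-3, 0)
2. B is the midpoint of ZK ⇒ B = (-3/2, 1/2)
3. M lies on line WX with WM:MX = -4:1 ⇒ M = (4/3, 0)
4. T is the centroid of triangle XMZ ⇒ T = (7/9, 1/3)
5. D lies on line TX with TD:DX = 2:(-3) ⇒ D = (1/3, 1)
2·[WTB] = 8/9, 2·[BMD] = 7/3
[WTB]:[BMD] = 8/9:7/3 = 8/21

[WTB]:[BMD] = 8/21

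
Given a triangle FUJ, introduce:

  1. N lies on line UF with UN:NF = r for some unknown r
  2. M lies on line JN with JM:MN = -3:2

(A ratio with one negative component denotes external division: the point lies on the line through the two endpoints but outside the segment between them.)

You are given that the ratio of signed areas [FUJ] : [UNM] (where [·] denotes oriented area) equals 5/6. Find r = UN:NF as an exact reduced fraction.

Choose coordinates F = (0, 0), U = (1, 0), J = (0, 1).
1. With UN:NF = r, write λ = r/(r+1) so N = U + λ·(F−U); N is affine-linear in λ
2. M lies on line JN with JM:MN = -3:2 ⇒ M is an affine combination of earlier points and hence also affine-linear in λ
Every point depending on N is an affine combination of N and λ-independent points, so each such coordinate is linear in λ; the λ² term in each signed area is a multiple of (F−U)×(F−U) = 0, so 2·[FUJ] and 2·[UNM] are each linear in λ. Evaluating at λ=0 and λ=1:
  2·[FUJ] = 1,   2·[UNM] = 2·λ
So [FUJ]:[UNM] = (1) / (2·λ). Setting this equal to 5/6:
  1 = 5/6·(2·λ)  ⇒  λ = 3/5
Then r = λ/(1−λ) = (3/5)/(2/5) = 3/2. Check: with r = 3/2, N = (2/5, 0) and [FUJ]:[UNM] = 5/6 as required.

r = 3/2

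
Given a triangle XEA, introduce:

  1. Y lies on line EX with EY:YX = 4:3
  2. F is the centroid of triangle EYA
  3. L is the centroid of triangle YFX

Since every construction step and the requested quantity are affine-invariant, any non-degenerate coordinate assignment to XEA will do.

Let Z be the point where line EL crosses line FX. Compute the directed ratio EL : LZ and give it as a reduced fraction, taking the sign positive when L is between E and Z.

Work in coordinates with X = (0, 0), E = (1, 0), A = (0, 1).
1. Y lies on line EX with EY:YX = 4:3 ⇒ Y = (3/7, 0)
2. F is the centroid of triangle EYA ⇒ F = (10/21, 1/3)
3. L is the centroid of triangle YFX ⇒ L = (19/63, 1/9)
line EL meets FX at Z = (5/27, 7/54)
L = E + t·(Z−E) with t = 6/7, so EL:LZ = 6/7:1/7

EL:LZ = 6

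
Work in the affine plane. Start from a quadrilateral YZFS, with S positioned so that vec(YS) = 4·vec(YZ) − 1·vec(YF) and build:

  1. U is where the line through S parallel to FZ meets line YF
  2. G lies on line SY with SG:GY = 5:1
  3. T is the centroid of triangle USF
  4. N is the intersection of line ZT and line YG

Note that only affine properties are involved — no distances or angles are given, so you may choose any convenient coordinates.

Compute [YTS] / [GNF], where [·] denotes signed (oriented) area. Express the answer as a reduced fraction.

[YTS]:[GNF] = -104/5

Set Y = (0, 0), Z = (1, 0), F = (0, 1), S = (4, -1); any affine frame gives the same invariant.
1. U is where the line through S parallel to FZ meets line YF ⇒ U = (0, 3)
2. G lies on line SY with SG:GY = 5:1 ⇒ G = (2/3, -1/6)
3. T is the centroid of triangle USF ⇒ T = (4/3, 1)
4. N is the intersection of line ZT and line YG ⇒ N = (12/13, -3/13)
2·[YTS] = -16/3, 2·[GNF] = 10/39
[YTS]:[GNF] = -16/3:10/39 = -104/5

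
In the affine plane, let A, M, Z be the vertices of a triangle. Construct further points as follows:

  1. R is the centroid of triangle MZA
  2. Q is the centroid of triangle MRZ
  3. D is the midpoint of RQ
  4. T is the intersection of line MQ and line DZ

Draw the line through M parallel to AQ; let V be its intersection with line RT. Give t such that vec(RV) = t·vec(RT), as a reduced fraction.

t = -3

Assign A = (0, 0), M = (1, 0), Z = (0, 1) — the answer is frame-independent, so this choice is without loss of generality.
1. R is the centroid of triangle MZA ⇒ R = (1/3, 1/3)
2. Q is the centroid of triangle MRZ ⇒ Q = (4/9, 4/9)
3. D is the midpoint of RQ ⇒ D = (7/18, 7/18)
4. T is the intersection of line MQ and line DZ ⇒ T = (7/27, 16/27)
through M parallel to AQ: direction (4/9, 4/9); meets RT at V = (5/9, -4/9)
V = R + t·(T−R) with t = -3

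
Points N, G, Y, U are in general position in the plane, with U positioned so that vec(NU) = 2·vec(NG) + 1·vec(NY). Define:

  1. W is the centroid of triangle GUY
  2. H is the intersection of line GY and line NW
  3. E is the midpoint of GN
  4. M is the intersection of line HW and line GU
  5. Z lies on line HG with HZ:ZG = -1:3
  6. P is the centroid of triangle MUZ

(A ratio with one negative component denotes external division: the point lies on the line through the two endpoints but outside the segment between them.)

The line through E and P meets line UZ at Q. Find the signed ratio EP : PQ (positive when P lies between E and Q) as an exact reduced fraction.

EP:PQ = -7/2

Choose coordinates N = (0, 0), G = (1, 0), Y = (0, 1), U = (2, 1).
1. W is the centroid of triangle GUY ⇒ W = (1, 2/3)
2. H is the intersection of line GY and line NW ⇒ H = (3/5, 2/5)
3. E is the midpoint of GN ⇒ E = (1/2, 0)
4. M is the intersection of line HW and line GU ⇒ M = (3, 2)
5. Z lies on line HG with HZ:ZG = -1:3 ⇒ Z = (2/5, 3/5)
6. P is the centroid of triangle MUZ ⇒ P = (9/5, 6/5)
line EP meets UZ at Q = (10/7, 6/7)
P = E + t·(Q−E) with t = 7/5, so EP:PQ = 7/5:-2/5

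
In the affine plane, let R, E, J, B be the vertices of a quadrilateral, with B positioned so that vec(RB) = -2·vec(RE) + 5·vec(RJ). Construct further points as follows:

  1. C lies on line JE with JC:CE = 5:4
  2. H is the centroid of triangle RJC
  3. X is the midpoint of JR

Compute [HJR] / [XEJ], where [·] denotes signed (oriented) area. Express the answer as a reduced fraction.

[HJR]:[XEJ] = 10/27

Work in coordinates with R = (0, 0), E = (1, 0), J = (0, 1), B = (-2, 5).
1. C lies on line JE with JC:CE = 5:4 ⇒ C = (5/9, 4/9)
2. H is the centroid of triangle RJC ⇒ H = (5/27, 13/27)
3. X is the midpoint of JR ⇒ X = (0, 1/2)
2·[HJR] = 5/27, 2·[XEJ] = 1/2
[HJR]:[XEJ] = 5/27:1/2 = 10/27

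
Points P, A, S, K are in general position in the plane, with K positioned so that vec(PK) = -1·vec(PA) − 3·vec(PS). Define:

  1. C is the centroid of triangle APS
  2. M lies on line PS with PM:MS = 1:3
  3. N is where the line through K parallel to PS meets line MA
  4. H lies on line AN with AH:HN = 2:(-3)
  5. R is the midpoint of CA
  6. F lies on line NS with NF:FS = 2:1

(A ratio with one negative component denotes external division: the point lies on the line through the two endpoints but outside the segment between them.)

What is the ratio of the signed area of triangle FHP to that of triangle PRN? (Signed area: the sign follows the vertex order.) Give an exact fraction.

Choose coordinates P = (0, 0), A = (1, 0), S = (0, 1), K = (-1, -3).
1. C is the centroid of triangle APS ⇒ C = (1/3, 1/3)
2. M lies on line PS with PM:MS = 1:3 ⇒ M = (0, 1/4)
3. N is where the line through K parallel to PS meets line MA ⇒ N = (-1, 1/2)
4. H lies on line AN with AH:HN = 2:(-3) ⇒ H = (5, -1)
5. R is the midpoint of CA ⇒ R = (2/3, 1/6)
6. F lies on line NS with NF:FS = 2:1 ⇒ F = (-1/3, 5/6)
2·[FHP] = -23/6, 2·[PRN] = 1/2
[FHP]:[PRN] = -23/6:1/2 = -23/3

[FHP]:[PRN] = -23/3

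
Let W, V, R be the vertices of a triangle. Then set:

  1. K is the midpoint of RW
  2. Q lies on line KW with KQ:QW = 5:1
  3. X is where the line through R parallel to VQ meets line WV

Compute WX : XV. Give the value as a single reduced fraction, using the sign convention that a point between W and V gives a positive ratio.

WX:XV = -12/11

Choose coordinates W = (0, 0), V = (1, 0), R = (0, 1).
1. K is the midpoint of RW ⇒ K = (0, 1/2)
2. Q lies on line KW with KQ:QW = 5:1 ⇒ Q = (0, 1/12)
3. X is where the line through R parallel to VQ meets line WV ⇒ X = (12, 0)
X = W + t·(V−W) with t = 12, so WX:XV = t:(1−t) = 12:-11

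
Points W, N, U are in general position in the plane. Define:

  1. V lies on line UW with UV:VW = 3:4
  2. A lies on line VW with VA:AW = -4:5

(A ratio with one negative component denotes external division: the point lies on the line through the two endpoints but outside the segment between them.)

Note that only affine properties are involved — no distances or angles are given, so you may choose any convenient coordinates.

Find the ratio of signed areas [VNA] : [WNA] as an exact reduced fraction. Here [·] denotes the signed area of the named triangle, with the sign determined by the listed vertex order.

Assign W = (0, 0), N = (1, 0), U = (0, 1) — the answer is frame-independent, so this choice is without loss of generality.
1. V lies on line UW with UV:VW = 3:4 ⇒ V = (0, 4/7)
2. A lies on line VW with VA:AW = -4:5 ⇒ A = (0, 20/7)
2·[VNA] = 16/7, 2·[WNA] = 20/7
[VNA]:[WNA] = 16/7:20/7 = 4/5

[VNA]:[WNA] = 4/5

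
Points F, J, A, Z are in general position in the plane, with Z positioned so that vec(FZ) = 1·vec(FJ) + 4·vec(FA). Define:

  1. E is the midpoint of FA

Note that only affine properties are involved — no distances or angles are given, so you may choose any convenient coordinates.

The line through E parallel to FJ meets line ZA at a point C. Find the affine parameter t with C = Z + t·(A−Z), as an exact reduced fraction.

Set F = (0, 0), J = (1, 0), A = (0, 1), Z = (1, 4); any affine frame gives the same invariant.
1. E is the midpoint of FA ⇒ E = (0, 1/2)
through E parallel to FJ: direction (1, 0); meets ZA at C = (-1/6, 1/2)
C = Z + t·(A−Z) with t = 7/6

t = 7/6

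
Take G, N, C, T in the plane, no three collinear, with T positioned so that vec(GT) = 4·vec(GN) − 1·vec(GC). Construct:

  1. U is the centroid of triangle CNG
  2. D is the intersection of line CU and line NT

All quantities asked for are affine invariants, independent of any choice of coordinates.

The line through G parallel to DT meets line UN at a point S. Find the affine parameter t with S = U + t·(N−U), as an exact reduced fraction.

Assign G = (0, 0), N = (1, 0), C = (0, 1), T = (4, -1) — the answer is frame-independent, so this choice is without loss of generality.
1. U is the centroid of triangle CNG ⇒ U = (1/3, 1/3)
2. D is the intersection of line CU and line NT ⇒ D = (2/5, 1/5)
through G parallel to DT: direction (18/5, -6/5); meets UN at S = (3, -1)
S = U + t·(N−U) with t = 4

t = 4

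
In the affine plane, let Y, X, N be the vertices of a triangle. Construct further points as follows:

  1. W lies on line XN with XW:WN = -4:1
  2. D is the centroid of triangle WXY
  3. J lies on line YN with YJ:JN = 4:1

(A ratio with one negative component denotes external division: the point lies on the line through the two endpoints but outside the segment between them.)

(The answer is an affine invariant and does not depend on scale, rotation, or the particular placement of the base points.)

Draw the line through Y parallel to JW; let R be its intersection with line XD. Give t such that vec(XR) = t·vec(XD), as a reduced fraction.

t = 2

Set Y = (0, 0), X = (1, 0), N = (0, 1); any affine frame gives the same invariant.
1. W lies on line XN with XW:WN = -4:1 ⇒ W = (-1/3, 4/3)
2. D is the centroid of triangle WXY ⇒ D = (2/9, 4/9)
3. J lies on line YN with YJ:JN = 4:1 ⇒ J = (0, 4/5)
through Y parallel to JW: direction (-1/3, 8/15); meets XD at R = (-5/9, 8/9)
R = X + t·(D−X) with t = 2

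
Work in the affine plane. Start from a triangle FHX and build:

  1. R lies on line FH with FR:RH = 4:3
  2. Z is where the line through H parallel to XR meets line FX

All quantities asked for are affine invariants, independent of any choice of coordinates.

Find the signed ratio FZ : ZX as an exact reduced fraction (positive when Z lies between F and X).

FZ:ZX = -7/3

Assign F = (0, 0), H = (1, 0), X = (0, 1) — the answer is frame-independent, so this choice is without loss of generality.
1. R lies on line FH with FR:RH = 4:3 ⇒ R = (4/7, 0)
2. Z is where the line through H parallel to XR meets line FX ⇒ Z = (0, 7/4)
Z = F + t·(X−F) with t = 7/4, so FZ:ZX = t:(1−t) = 7/4:-3/4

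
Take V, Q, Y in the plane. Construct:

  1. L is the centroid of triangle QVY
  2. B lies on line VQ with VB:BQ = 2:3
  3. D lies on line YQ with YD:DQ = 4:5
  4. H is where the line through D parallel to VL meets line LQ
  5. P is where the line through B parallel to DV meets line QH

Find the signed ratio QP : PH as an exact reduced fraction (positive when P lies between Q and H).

QP:PH = 81/59

Assign V = (0, 0), Q = (1, 0), Y = (0, 1) — the answer is frame-independent, so this choice is without loss of generality.
1. L is the centroid of triangle QVY ⇒ L = (1/3, 1/3)
2. B lies on line VQ with VB:BQ = 2:3 ⇒ B = (2/5, 0)
3. D lies on line YQ with YD:DQ = 4:5 ⇒ D = (4/9, 5/9)
4. H is where the line through D parallel to VL meets line LQ ⇒ H = (7/27, 10/27)
5. P is where the line through B parallel to DV meets line QH ⇒ P = (4/7, 3/14)
P = Q + t·(H−Q) with t = 81/140, so QP:PH = t:(1−t) = 81/140:59/140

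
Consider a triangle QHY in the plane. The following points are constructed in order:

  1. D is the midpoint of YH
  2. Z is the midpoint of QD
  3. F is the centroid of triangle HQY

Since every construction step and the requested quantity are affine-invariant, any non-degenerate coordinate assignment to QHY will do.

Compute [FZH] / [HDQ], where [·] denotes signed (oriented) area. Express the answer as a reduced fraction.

[FZH]:[HDQ] = 1/6

Assign Q = (0, 0), H = (1, 0), Y = (0, 1) — the answer is frame-independent, so this choice is without loss of generality.
1. D is the midpoint of YH ⇒ D = (1/2, 1/2)
2. Z is the midpoint of QD ⇒ Z = (1/4, 1/4)
3. F is the centroid of triangle HQY ⇒ F = (1/3, 1/3)
2·[FZH] = 1/12, 2·[HDQ] = 1/2
[FZH]:[HDQ] = 1/12:1/2 = 1/6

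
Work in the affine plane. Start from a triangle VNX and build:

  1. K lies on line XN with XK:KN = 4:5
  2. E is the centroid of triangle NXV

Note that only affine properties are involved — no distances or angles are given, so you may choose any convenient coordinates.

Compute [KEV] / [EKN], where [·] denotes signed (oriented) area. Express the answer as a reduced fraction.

Work in coordinates with V = (0, 0), N = (1, 0), X = (0, 1).
1. K lies on line XN with XK:KN = 4:5 ⇒ K = (4/9, 5/9)
2. E is the centroid of triangle NXV ⇒ E = (1/3, 1/3)
2·[KEV] = -1/27, 2·[EKN] = -5/27
[KEV]:[EKN] = -1/27:-5/27 = 1/5

[KEV]:[EKN] = 1/5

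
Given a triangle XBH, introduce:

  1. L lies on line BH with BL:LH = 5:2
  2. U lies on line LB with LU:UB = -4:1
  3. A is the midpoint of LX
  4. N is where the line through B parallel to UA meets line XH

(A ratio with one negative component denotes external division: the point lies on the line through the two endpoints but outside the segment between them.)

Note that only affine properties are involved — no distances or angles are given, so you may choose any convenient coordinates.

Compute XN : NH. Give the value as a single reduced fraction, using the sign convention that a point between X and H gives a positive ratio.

Work in coordinates with X = (0, 0), B = (1, 0), H = (0, 1).
1. L lies on line BH with BL:LH = 5:2 ⇒ L = (2/7, 5/7)
2. U lies on line LB with LU:UB = -4:1 ⇒ U = (26/21, -5/21)
3. A is the midpoint of LX ⇒ A = (1/7, 5/14)
4. N is where the line through B parallel to UA meets line XH ⇒ N = (0, 25/46)
N = X + t·(H−X) with t = 25/46, so XN:NH = t:(1−t) = 25/46:21/46

XN:NH = 25/21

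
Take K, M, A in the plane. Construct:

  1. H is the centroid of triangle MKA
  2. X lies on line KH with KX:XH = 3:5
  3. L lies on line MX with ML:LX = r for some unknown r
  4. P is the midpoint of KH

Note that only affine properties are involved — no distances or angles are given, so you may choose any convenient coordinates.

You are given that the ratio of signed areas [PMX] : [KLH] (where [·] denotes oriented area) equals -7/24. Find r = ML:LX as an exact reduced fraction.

Assign K = (0, 0), M = (1, 0), A = (0, 1) — the answer is frame-independent, so this choice is without loss of generality.
1. H is the centroid of triangle MKA ⇒ H = (1/3, 1/3)
2. X lies on line KH with KX:XH = 3:5 ⇒ X = (1/8, 1/8)
3. With ML:LX = r, write λ = r/(r+1) so L = M + λ·(X−M); L is affine-linear in λ
4. P is the midpoint of KH ⇒ P = (1/6, 1/6)
Every point depending on L is an affine combination of L and λ-independent points, so each such coordinate is linear in λ; the λ² term in each signed area is a multiple of (X−M)×(X−M) = 0, so 2·[PMX] and 2·[KLH] are each linear in λ. Evaluating at λ=0 and λ=1:
  2·[PMX] = -1/24,   2·[KLH] = -1/3·λ + 1/3
So [PMX]:[KLH] = (-1/24) / (-1/3·λ + 1/3). Setting this equal to -7/24:
  -1/24 = -7/24·(-1/3·λ + 1/3)  ⇒  λ = 4/7
Then r = λ/(1−λ) = (4/7)/(3/7) = 4/3. Check: with r = 4/3, L = (1/2, 1/14) and [PMX]:[KLH] = -7/24 as required.

r = 4/3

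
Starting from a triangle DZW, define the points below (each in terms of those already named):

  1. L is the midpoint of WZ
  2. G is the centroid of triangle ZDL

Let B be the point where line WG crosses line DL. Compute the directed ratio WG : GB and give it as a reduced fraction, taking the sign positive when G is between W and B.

Work in coordinates with D = (0, 0), Z = (1, 0), W = (0, 1).
1. L is the midpoint of WZ ⇒ L = (1/2, 1/2)
2. G is the centroid of triangle ZDL ⇒ G = (1/2, 1/6)
line WG meets DL at B = (3/8, 3/8)
G = W + t·(B−W) with t = 4/3, so WG:GB = 4/3:-1/3

WG:GB = -4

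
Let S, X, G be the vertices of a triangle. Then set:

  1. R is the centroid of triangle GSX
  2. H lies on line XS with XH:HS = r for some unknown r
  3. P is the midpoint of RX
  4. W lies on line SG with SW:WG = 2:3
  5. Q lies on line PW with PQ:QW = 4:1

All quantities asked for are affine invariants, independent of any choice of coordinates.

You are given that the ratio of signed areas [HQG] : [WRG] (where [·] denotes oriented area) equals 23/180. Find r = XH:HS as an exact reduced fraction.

Choose coordinates S = (0, 0), X = (1, 0), G = (0, 1).
1. R is the centroid of triangle GSX ⇒ R = (1/3, 1/3)
2. With XH:HS = r, write λ = r/(r+1) so H = X + λ·(S−X); H is affine-linear in λ
3. P is the midpoint of RX ⇒ P = (2/3, 1/6)
4. W lies on line SG with SW:WG = 2:3 ⇒ W = (0, 2/5)
5. Q lies on line PW with PQ:QW = 4:1 ⇒ Q = (2/15, 53/150)
Every point depending on H is an affine combination of H and λ-independent points, so each such coordinate is linear in λ; the λ² term in each signed area is a multiple of (S−X)×(S−X) = 0, so 2·[HQG] and 2·[WRG] are each linear in λ. Evaluating at λ=0 and λ=1:
  2·[HQG] = 97/150·λ − 77/150,   2·[WRG] = 1/5
So [HQG]:[WRG] = (97/150·λ − 77/150) / (1/5). Setting this equal to 23/180:
  97/150·λ − 77/150 = 23/180·(1/5)  ⇒  λ = 5/6
Then r = λ/(1−λ) = (5/6)/(1/6) = 5. Check: with r = 5, H = (1/6, 0) and [HQG]:[WRG] = 23/180 as required.

r = 5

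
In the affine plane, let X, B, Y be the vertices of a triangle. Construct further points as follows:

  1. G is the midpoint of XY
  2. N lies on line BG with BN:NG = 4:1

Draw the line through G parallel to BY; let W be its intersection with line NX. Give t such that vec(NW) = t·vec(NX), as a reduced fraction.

t = 1/6

Assign X = (0, 0), B = (1, 0), Y = (0, 1) — the answer is frame-independent, so this choice is without loss of generality.
1. G is the midpoint of XY ⇒ G = (0, 1/2)
2. N lies on line BG with BN:NG = 4:1 ⇒ N = (1/5, 2/5)
through G parallel to BY: direction (-1, 1); meets NX at W = (1/6, 1/3)
W = N + t·(X−N) with t = 1/6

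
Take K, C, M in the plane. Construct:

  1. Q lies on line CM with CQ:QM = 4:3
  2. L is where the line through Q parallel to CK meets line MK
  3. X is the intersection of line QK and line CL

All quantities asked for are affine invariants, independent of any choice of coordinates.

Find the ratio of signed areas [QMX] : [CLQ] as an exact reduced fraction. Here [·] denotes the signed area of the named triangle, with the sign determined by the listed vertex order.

[QMX]:[CLQ] = -21/40

Choose coordinates K = (0, 0), C = (1, 0), M = (0, 1).
1. Q lies on line CM with CQ:QM = 4:3 ⇒ Q = (3/7, 4/7)
2. L is where the line through Q parallel to CK meets line MK ⇒ L = (0, 4/7)
3. X is the intersection of line QK and line CL ⇒ X = (3/10, 2/5)
2·[QMX] = 9/70, 2·[CLQ] = -12/49
[QMX]:[CLQ] = 9/70:-12/49 = -21/40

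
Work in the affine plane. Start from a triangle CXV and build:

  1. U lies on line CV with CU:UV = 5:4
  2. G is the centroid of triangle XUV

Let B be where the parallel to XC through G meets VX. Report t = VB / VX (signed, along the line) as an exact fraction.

t = 13/27

Set C = (0, 0), X = (1, 0), V = (0, 1); any affine frame gives the same invariant.
1. U lies on line CV with CU:UV = 5:4 ⇒ U = (0, 5/9)
2. G is the centroid of triangle XUV ⇒ G = (1/3, 14/27)
through G parallel to XC: direction (-1, 0); meets VX at B = (13/27, 14/27)
B = V + t·(X−V) with t = 13/27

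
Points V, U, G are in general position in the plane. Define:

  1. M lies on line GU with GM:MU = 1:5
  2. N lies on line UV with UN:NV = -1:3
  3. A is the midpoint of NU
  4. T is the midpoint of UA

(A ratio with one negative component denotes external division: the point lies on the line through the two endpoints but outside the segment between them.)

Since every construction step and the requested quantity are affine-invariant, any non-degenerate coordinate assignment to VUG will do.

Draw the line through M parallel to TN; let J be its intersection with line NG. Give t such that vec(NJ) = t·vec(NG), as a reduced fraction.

t = 5/6

Work in coordinates with V = (0, 0), U = (1, 0), G = (0, 1).
1. M lies on line GU with GM:MU = 1:5 ⇒ M = (1/6, 5/6)
2. N lies on line UV with UN:NV = -1:3 ⇒ N = (3/2, 0)
3. A is the midpoint of NU ⇒ A = (5/4, 0)
4. T is the midpoint of UA ⇒ T = (9/8, 0)
through M parallel to TN: direction (3/8, 0); meets NG at J = (1/4, 5/6)
J = N + t·(G−N) with t = 5/6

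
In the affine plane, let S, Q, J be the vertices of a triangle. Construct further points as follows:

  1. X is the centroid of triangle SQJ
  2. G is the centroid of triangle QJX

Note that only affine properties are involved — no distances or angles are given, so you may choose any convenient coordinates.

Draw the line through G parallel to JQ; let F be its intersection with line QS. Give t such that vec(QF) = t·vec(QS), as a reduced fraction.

t = 1/9

Choose coordinates S = (0, 0), Q = (1, 0), J = (0, 1).
1. X is the centroid of triangle SQJ ⇒ X = (1/3, 1/3)
2. G is the centroid of triangle QJX ⇒ G = (4/9, 4/9)
through G parallel to JQ: direction (1, -1); meets QS at F = (8/9, 0)
F = Q + t·(S−Q) with t = 1/9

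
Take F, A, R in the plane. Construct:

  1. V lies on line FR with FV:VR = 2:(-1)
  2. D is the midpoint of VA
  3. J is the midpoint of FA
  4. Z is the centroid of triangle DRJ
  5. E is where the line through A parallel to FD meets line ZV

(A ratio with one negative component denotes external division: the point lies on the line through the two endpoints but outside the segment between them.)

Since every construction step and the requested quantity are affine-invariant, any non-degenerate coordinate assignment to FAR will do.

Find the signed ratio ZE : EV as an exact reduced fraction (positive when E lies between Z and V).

Work in coordinates with F = (0, 0), A = (1, 0), R = (0, 1).
1. V lies on line FR with FV:VR = 2:(-1) ⇒ V = (0, 2)
2. D is the midpoint of VA ⇒ D = (1/2, 1)
3. J is the midpoint of FA ⇒ J = (1/2, 0)
4. Z is the centroid of triangle DRJ ⇒ Z = (1/3, 2/3)
5. E is where the line through A parallel to FD meets line ZV ⇒ E = (2/3, -2/3)
E = Z + t·(V−Z) with t = -1, so ZE:EV = t:(1−t) = -1:2

ZE:EV = -1/2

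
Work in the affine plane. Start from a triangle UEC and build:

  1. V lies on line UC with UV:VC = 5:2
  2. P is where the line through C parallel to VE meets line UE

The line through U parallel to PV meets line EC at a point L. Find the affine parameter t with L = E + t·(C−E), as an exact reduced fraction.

Work in coordinates with U = (0, 0), E = (1, 0), C = (0, 1).
1. V lies on line UC with UV:VC = 5:2 ⇒ V = (0, 5/7)
2. P is where the line through C parallel to VE meets line UE ⇒ P = (7/5, 0)
through U parallel to PV: direction (-7/5, 5/7); meets EC at L = (49/24, -25/24)
L = E + t·(C−E) with t = -25/24

t = -25/24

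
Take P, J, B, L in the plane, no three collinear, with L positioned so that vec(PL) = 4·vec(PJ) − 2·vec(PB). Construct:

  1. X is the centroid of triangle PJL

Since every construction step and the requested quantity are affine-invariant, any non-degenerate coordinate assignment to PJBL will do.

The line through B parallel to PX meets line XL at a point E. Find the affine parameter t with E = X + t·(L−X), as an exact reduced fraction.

Assign P = (0, 0), J = (1, 0), B = (0, 1), L = (4, -2) — the answer is frame-independent, so this choice is without loss of generality.
1. X is the centroid of triangle PJL ⇒ X = (5/3, -2/3)
through B parallel to PX: direction (5/3, -2/3); meets XL at E = (-25/6, 8/3)
E = X + t·(L−X) with t = -5/2

t = -5/2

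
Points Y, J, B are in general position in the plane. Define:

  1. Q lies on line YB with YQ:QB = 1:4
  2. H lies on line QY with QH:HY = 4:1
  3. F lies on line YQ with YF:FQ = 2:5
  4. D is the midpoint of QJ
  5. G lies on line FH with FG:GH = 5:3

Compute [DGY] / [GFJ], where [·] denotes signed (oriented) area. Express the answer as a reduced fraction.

Assign Y = (0, 0), J = (1, 0), B = (0, 1) — the answer is frame-independent, so this choice is without loss of generality.
1. Q lies on line YB with YQ:QB = 1:4 ⇒ Q = (0, 1/5)
2. H lies on line QY with QH:HY = 4:1 ⇒ H = (0, 1/25)
3. F lies on line YQ with YF:FQ = 2:5 ⇒ F = (0, 2/35)
4. D is the midpoint of QJ ⇒ D = (1/2, 1/10)
5. G lies on line FH with FG:GH = 5:3 ⇒ G = (0, 13/280)
2·[DGY] = 13/560, 2·[GFJ] = -3/280
[DGY]:[GFJ] = 13/560:-3/280 = -13/6

[DGY]:[GFJ] = -13/6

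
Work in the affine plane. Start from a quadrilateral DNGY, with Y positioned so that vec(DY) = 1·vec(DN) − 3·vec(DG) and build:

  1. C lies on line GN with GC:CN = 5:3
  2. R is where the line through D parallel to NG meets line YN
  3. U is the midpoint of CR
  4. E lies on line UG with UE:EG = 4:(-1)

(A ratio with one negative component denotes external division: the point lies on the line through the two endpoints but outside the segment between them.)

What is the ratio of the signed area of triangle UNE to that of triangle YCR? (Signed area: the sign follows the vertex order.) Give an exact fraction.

[UNE]:[YCR] = -8/9

Work in coordinates with D = (0, 0), N = (1, 0), G = (0, 1), Y = (1, -3).
1. C lies on line GN with GC:CN = 5:3 ⇒ C = (5/8, 3/8)
2. R is where the line through D parallel to NG meets line YN ⇒ R = (1, -1)
3. U is the midpoint of CR ⇒ U = (13/16, -5/16)
4. E lies on line UG with UE:EG = 4:(-1) ⇒ E = (-13/48, 23/16)
2·[UNE] = 2/3, 2·[YCR] = -3/4
[UNE]:[YCR] = 2/3:-3/4 = -8/9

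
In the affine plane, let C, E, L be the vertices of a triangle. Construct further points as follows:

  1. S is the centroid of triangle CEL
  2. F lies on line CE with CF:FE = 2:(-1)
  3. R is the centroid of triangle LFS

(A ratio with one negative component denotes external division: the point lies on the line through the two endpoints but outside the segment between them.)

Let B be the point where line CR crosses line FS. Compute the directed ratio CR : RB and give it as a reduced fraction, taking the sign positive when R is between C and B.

CR:RB = -3

Assign C = (0, 0), E = (1, 0), L = (0, 1) — the answer is frame-independent, so this choice is without loss of generality.
1. S is the centroid of triangle CEL ⇒ S = (1/3, 1/3)
2. F lies on line CE with CF:FE = 2:(-1) ⇒ F = (2, 0)
3. R is the centroid of triangle LFS ⇒ R = (7/9, 4/9)
line CR meets FS at B = (14/27, 8/27)
R = C + t·(B−C) with t = 3/2, so CR:RB = 3/2:-1/2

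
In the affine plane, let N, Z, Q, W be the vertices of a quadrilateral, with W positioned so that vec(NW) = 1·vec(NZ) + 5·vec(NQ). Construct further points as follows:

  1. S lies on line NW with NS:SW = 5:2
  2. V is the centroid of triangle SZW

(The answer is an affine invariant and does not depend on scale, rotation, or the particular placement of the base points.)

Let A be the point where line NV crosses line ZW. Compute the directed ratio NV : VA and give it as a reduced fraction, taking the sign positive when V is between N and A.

NV:VA = 19/2

Work in coordinates with N = (0, 0), Z = (1, 0), Q = (0, 1), W = (1, 5).
1. S lies on line NW with NS:SW = 5:2 ⇒ S = (5/7, 25/7)
2. V is the centroid of triangle SZW ⇒ V = (19/21, 20/7)
line NV meets ZW at A = (1, 60/19)
V = N + t·(A−N) with t = 19/21, so NV:VA = 19/21:2/21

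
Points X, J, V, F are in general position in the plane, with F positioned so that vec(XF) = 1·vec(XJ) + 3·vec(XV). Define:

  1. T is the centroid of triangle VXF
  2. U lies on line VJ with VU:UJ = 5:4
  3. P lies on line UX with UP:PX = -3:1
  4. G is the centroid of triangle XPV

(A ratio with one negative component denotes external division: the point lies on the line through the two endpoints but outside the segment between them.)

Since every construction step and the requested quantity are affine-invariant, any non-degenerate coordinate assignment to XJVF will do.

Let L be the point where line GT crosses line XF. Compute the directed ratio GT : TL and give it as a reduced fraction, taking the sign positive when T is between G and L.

Assign X = (0, 0), J = (1, 0), V = (0, 1), F = (1, 3) — the answer is frame-independent, so this choice is without loss of generality.
1. T is the centroid of triangle VXF ⇒ T = (1/3, 4/3)
2. U lies on line VJ with VU:UJ = 5:4 ⇒ U = (5/9, 4/9)
3. P lies on line UX with UP:PX = -3:1 ⇒ P = (-5/18, -2/9)
4. G is the centroid of triangle XPV ⇒ G = (-5/54, 7/27)
line GT meets XF at L = (34/33, 34/11)
T = G + t·(L−G) with t = 11/29, so GT:TL = 11/29:18/29

GT:TL = 11/18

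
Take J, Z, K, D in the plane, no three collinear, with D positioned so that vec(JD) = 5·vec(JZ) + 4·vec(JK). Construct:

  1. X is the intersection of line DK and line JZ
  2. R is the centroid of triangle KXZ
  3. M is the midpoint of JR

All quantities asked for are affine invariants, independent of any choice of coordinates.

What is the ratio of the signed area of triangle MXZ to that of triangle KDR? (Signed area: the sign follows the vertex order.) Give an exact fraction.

Set J = (0, 0), Z = (1, 0), K = (0, 1), D = (5, 4); any affine frame gives the same invariant.
1. X is the intersection of line DK and line JZ ⇒ X = (-5/3, 0)
2. R is the centroid of triangle KXZ ⇒ R = (-2/9, 1/3)
3. M is the midpoint of JR ⇒ M = (-1/9, 1/6)
2·[MXZ] = 4/9, 2·[KDR] = -8/3
[MXZ]:[KDR] = 4/9:-8/3 = -1/6

[MXZ]:[KDR] = -1/6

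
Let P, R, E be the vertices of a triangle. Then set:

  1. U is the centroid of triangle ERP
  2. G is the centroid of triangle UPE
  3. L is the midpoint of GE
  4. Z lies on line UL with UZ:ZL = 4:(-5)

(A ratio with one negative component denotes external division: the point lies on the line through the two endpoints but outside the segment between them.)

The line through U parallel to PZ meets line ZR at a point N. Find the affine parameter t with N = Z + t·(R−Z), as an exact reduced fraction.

Choose coordinates P = (0, 0), R = (1, 0), E = (0, 1).
1. U is the centroid of triangle ERP ⇒ U = (1/3, 1/3)
2. G is the centroid of triangle UPE ⇒ G = (1/9, 4/9)
3. L is the midpoint of GE ⇒ L = (1/18, 13/18)
4. Z lies on line UL with UZ:ZL = 4:(-5) ⇒ Z = (13/9, -11/9)
through U parallel to PZ: direction (13/9, -11/9); meets ZR at N = (37/33, -1/3)
N = Z + t·(R−Z) with t = 8/11

t = 8/11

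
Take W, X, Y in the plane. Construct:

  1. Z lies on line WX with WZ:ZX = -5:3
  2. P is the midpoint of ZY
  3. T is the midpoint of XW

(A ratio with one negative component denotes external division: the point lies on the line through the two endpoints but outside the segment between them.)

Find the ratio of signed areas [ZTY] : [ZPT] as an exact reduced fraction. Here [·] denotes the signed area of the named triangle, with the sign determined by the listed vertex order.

Set W = (0, 0), X = (1, 0), Y = (0, 1); any affine frame gives the same invariant.
1. Z lies on line WX with WZ:ZX = -5:3 ⇒ Z = (5/2, 0)
2. P is the midpoint of ZY ⇒ P = (5/4, 1/2)
3. T is the midpoint of XW ⇒ T = (1/2, 0)
2·[ZTY] = -2, 2·[ZPT] = 1
[ZTY]:[ZPT] = -2:1 = -2

[ZTY]:[ZPT] = -2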